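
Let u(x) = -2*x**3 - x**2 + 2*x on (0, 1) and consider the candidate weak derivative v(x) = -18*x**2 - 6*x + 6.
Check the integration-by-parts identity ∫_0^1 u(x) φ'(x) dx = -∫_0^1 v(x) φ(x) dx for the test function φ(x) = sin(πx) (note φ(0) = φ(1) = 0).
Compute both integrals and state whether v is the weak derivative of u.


LHS = -24/π^3 + 4/π, RHS = -72/π^3 + 12/π. No, v is not the weak derivative of u.

u(x) = -2*x**3 - x**2 + 2*x, classical derivative u'(x) = -6*x**2 - 2*x + 2.
φ(x) = sin(πx), so φ'(x) = π*cos(π*x).
Note φ(0) = φ(1) = 0, so the boundary term u·φ vanishes.
LHS = ∫_0^1 u(x) φ'(x) dx = ∫_0^1 (-2*π*x^3*cos(π*x) - π*x^2*cos(π*x) + 2*π*x*cos(π*x)) dx. Term by term:
  ∫_0^1 -π*x^2*cos(π*x) dx = 2/π;  ∫_0^1 -2*π*x^3*cos(π*x) dx = -24/π^3 + 6/π;  ∫_0^1 2*π*x*cos(π*x) dx = -4/π.
Sum: 2/π + -24/π^3 + 6/π − 4/π = -24/π^3 + 4/π.
So LHS = -24/π^3 + 4/π.
∫_0^1 v(x) φ(x) dx = ∫_0^1 (-18*x^2*sin(π*x) - 6*x*sin(π*x) + 6*sin(π*x)) dx. Term by term:
  ∫_0^1 6*sin(π*x) dx = 12/π;  ∫_0^1 -18*x^2*sin(π*x) dx = -18/π + 72/π^3;  ∫_0^1 -6*x*sin(π*x) dx = -6/π.
Sum: 12/π + -18/π + 72/π^3 − 6/π = -12/π + 72/π^3.
So RHS = -∫_0^1 v(x) φ(x) dx = -72/π^3 + 12/π.
LHS − RHS = -8/π + 48/π^3 ≠ 0, so the identity fails.
(For a valid weak derivative the identity must hold for EVERY test function, in particular this one. The failure shows v is NOT the weak derivative of u.)
Correct weak derivative would be u'(x) = -6*x**2 - 2*x + 2.


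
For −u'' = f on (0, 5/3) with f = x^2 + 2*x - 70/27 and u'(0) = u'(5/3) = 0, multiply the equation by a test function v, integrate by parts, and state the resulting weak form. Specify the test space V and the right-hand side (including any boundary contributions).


V = H^1(0, 5/3) (no boundary constraint on v; u is determined up to an additive constant); weak form: ∫_0^5/3 u'v' dx = ∫_0^5/3 (x^2 + 2*x - 70/27) v dx for all v ∈ V.

Multiply both sides by a test function v and integrate from 0 to 5/3:
  ∫_0^5/3 −u''(x) v(x) dx = ∫_0^5/3 f(x) v(x) dx.
Integrate the LHS by parts once:
  ∫_0^5/3 −u'' v dx = −[u'(x) v(x)]_0^5/3 + ∫_0^5/3 u'(x) v'(x) dx.
Thus ∫_0^5/3 u'(x) v'(x) dx = ∫_0^5/3 f(x) v(x) dx + [u'(x) v(x)]_0^5/3.
Choose V so that boundary terms are either known or forced to vanish.
u has homogeneous Neumann: u'(0) = u'(5/3) = 0. So [u' v]_0^5/3 = 0·v(5/3) − 0·v(0) = 0 for any v; take V = H^1(0, 5/3).
Weak formulation: find u (satisfying any essential BC) such that ∫_0^5/3 u'(x) v'(x) dx = ∫_0^5/3 f v dx for all v ∈ V (homogeneous Neumann, so boundary terms vanish).
Substituting f(x) = x^2 + 2*x - 70/27, the right-hand side is ∫_0^5/3 (x^2 + 2*x - 70/27) v dx.
Compatibility check (pure Neumann): taking v ≡ 1 ∈ V gives 0 = ∫_0^5/3 f dx + (0) − (0), i.e. ∫_0^5/3 f dx must equal u'(0) − u'(5/3) = 0. Indeed ∫_0^5/3 (x^2 + 2*x - 70/27) dx = 0, so the data are compatible. The solution is then unique only up to an additive constant (fix it e.g. by requiring ∫_0^5/3 u dx = 0).


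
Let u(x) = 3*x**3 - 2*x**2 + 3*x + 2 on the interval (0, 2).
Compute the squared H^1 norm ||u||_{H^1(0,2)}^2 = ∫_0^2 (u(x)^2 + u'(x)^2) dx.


||u||_{H^1}^2 = 62906/105

The H^1 norm (squared) on an interval (0, L) is
  ||u||_{H^1}^2 = ∫_0^L u(x)^2 dx + ∫_0^L u'(x)^2 dx.
Compute u'(x) = 9*x**2 - 4*x + 3.
Then u(x)^2 = 9*x**6 - 12*x**5 + 22*x**4 + x**2 + 12*x + 4 and u'(x)^2 = 81*x**4 - 72*x**3 + 70*x**2 - 24*x + 9.
Integrate each monomial from 0 to 2 using ∫_0^2 c·x^n dx = c·2^(n+1)/(n+1):
  ∫_0^2 u(x)^2 dx = ∫_0^2 (9*x^6 - 12*x^5 + 22*x^4 + x^2 + 12*x + 4) dx. Term by term:
    ∫_0^2 9*x^6 dx = 1152/7;  ∫_0^2 -12*x^5 dx = -128;  ∫_0^2 22*x^4 dx = 704/5;
    ∫_0^2 x^2 dx = 8/3;  ∫_0^2 12*x dx = 24;  ∫_0^2 4 dx = 8.
  Sum: 1152/7 − 128 + 704/5 + 8/3 + 24 + 8 = 22264/105.
  ∫_0^2 u'(x)^2 dx = ∫_0^2 (81*x^4 - 72*x^3 + 70*x^2 - 24*x + 9) dx. Term by term:
    ∫_0^2 81*x^4 dx = 2592/5;  ∫_0^2 -72*x^3 dx = -288;  ∫_0^2 70*x^2 dx = 560/3;
    ∫_0^2 -24*x dx = -48;  ∫_0^2 9 dx = 18.
  Sum: 2592/5 − 288 + 560/3 − 48 + 18 = 5806/15.
Adding: ||u||_{H^1}^2 = 22264/105 + 5806/15 = 62906/105.


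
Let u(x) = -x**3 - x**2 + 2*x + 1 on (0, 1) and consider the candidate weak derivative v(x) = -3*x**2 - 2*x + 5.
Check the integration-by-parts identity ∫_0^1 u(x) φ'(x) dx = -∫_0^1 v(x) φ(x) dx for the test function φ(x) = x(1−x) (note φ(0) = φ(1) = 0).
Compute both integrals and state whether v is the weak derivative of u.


LHS = -1/60, RHS = -31/60. No, v is not the weak derivative of u.

u(x) = -x**3 - x**2 + 2*x + 1, classical derivative u'(x) = -3*x**2 - 2*x + 2.
φ(x) = x(1−x), so φ'(x) = 1 - 2*x.
Note φ(0) = φ(1) = 0, so the boundary term u·φ vanishes.
LHS = ∫_0^1 u(x) φ'(x) dx = ∫_0^1 (2*x^4 + x^3 - 5*x^2 + 1) dx. Term by term:
  ∫_0^1 2*x^4 dx = 2/5;  ∫_0^1 x^3 dx = 1/4;  ∫_0^1 -5*x^2 dx = -5/3;
  ∫_0^1 1 dx = 1.
Sum: 2/5 + 1/4 − 5/3 + 1 = -1/60.
So LHS = -1/60.
∫_0^1 v(x) φ(x) dx = ∫_0^1 (3*x^4 - x^3 - 7*x^2 + 5*x) dx. Term by term:
  ∫_0^1 3*x^4 dx = 3/5;  ∫_0^1 -x^3 dx = -1/4;  ∫_0^1 -7*x^2 dx = -7/3;
  ∫_0^1 5*x dx = 5/2.
Sum: 3/5 − 1/4 − 7/3 + 5/2 = 31/60.
So RHS = -∫_0^1 v(x) φ(x) dx = -31/60.
LHS − RHS = 1/2 ≠ 0, so the identity fails.
(For a valid weak derivative the identity must hold for EVERY test function, in particular this one. The failure shows v is NOT the weak derivative of u.)
Correct weak derivative would be u'(x) = -3*x**2 - 2*x + 2.


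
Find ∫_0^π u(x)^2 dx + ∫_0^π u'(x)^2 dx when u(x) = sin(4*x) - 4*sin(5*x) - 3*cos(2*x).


||u||_{H^1(0,π)}^2 = 400/7 + 239*π

u'(x) = 6*sin(2*x) + 4*cos(4*x) - 20*cos(5*x).
Expand u² and (u')² and integrate term by term on (0, π), using: for integers n ≥ 1, ∫_0^π sin²(nx) dx = ∫_0^π cos²(nx) dx = π/2; for n ≠ n', ∫_0^π sin(nx)sin(n'x) dx = ∫_0^π cos(nx)cos(n'x) dx = 0; and by product-to-sum, ∫_0^π sin(nx)cos(n'x) dx = ½∫_0^π [sin((n+n')x) + sin((n−n')x)] dx, which is 0 when n+n' is even and 2n/(n²−n'²) when n+n' is odd (it need not vanish on (0, π)).
  u² squared terms: (-4)²·∫sin(5x)² dx = 16·π/2 = 8*π;  (-3)²·∫cos(2x)² dx = 9·π/2 = 9*π/2;  (1)²·∫sin(4x)² dx = 1·π/2 = π/2.
  u² cross terms: 2·(-4)·(-3)·∫sin(5x)·cos(2x) dx = 24·(10/21) = 80/7;  2·(-4)·(1)·∫sin(5x)·sin(4x) dx = -8·(0) = 0;  2·(-3)·(1)·∫cos(2x)·sin(4x) dx = -6·(0) = 0.
  So ∫_0^π u² dx = 8*π + 9*π/2 + π/2 + 80/7 + 0 + 0 = 80/7 + 13*π.
  (u')² squared terms: (-20)²·∫cos(5x)² dx = 400·π/2 = 200*π;  (4)²·∫cos(4x)² dx = 16·π/2 = 8*π;  (6)²·∫sin(2x)² dx = 36·π/2 = 18*π.
  (u')² cross terms: 2·(-20)·(4)·∫cos(5x)·cos(4x) dx = -160·(0) = 0;  2·(-20)·(6)·∫cos(5x)·sin(2x) dx = -240·(-4/21) = 320/7;  2·(4)·(6)·∫cos(4x)·sin(2x) dx = 48·(0) = 0.
  So ∫_0^π (u')² dx = 200*π + 8*π + 18*π + 0 + 320/7 + 0 = 320/7 + 226*π.
||u||_{H^1}^2 = (80/7 + 13*π) + (320/7 + 226*π) = 400/7 + 239*π.


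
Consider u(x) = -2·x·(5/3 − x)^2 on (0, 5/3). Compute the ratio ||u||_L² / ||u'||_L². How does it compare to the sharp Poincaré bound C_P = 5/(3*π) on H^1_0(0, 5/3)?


||u||_L² / ||u'||_L² = 5*sqrt(14)/42 < C_P = 5/(3*π).

u(x) = -2·x·(5/3 − x)^2, so u'(x) = -6*x^2 + 40*x/3 - 50/9.
u(x) = -2·x·(5/3 − x)^2 vanishes at x = 0 and x = 5/3, so u ∈ H^1_0(0, 5/3). Differentiate via the product rule and integrate the resulting polynomials term by term.
  ∫_0^5/3 u² dx = ∫_0^5/3 (4*x^6 - 80*x^5/3 + 200*x^4/3 - 2000*x^3/27 + 2500*x^2/81) dx. Term by term:
    ∫_0^5/3 4*x^6 dx = 312500/15309;  ∫_0^5/3 -80*x^5/3 dx = -625000/6561;  ∫_0^5/3 200*x^4/3 dx = 125000/729;
    ∫_0^5/3 -2000*x^3/27 dx = -312500/2187;  ∫_0^5/3 2500*x^2/81 dx = 312500/6561.
  Sum: 312500/15309 − 625000/6561 + 125000/729 − 312500/2187 + 312500/6561 = 62500/45927.
  ∫_0^5/3 (u')² dx = ∫_0^5/3 (36*x^4 - 160*x^3 + 2200*x^2/9 - 4000*x/27 + 2500/81) dx. Term by term:
    ∫_0^5/3 36*x^4 dx = 2500/27;  ∫_0^5/3 -160*x^3 dx = -25000/81;  ∫_0^5/3 2200*x^2/9 dx = 275000/729;
    ∫_0^5/3 -4000*x/27 dx = -50000/243;  ∫_0^5/3 2500/81 dx = 12500/243.
  Sum: 2500/27 − 25000/81 + 275000/729 − 50000/243 + 12500/243 = 5000/729.
∫_0^5/3 u² dx = 62500/45927, so ||u||_L² = 250*sqrt(7)/567.
∫_0^5/3 (u')² dx = 5000/729, so ||u'||_L² = 50*sqrt(2)/27.
Ratio ||u||_L² / ||u'||_L² = 5*sqrt(14)/42.
Sharp Poincaré constant on H^1_0(0, 5/3) is C_P = L/π = 5/(3*π), achieved by sin(3*π/5·x).
A polynomial bump cannot attain the sharp Poincaré constant (only the first sine eigenfunction does), so the ratio is strictly less than C_P, consistent with ||u||_L² ≤ C_P ||u'||_L².


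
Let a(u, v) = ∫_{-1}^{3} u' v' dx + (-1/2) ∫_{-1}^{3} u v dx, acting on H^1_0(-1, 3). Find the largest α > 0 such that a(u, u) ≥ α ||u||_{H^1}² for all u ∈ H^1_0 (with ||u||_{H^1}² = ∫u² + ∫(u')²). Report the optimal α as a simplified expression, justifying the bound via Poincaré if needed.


α = (-8 + π^2)/(π^2 + 16)

Coercivity of a(·,·) on H^1_0(-1, 3) means a(u, u) ≥ α ||u||_{H^1}² for every u ∈ H^1_0.
The interval has length L = 4, and Poincaré/coercivity depend only on L. Here a(u, u) = ∫(u')² + (-1/2)·∫u².
Here c = -1/2 < 0 with |c| < (π/L)² = π^2/16, so coercivity still holds. The condition a(u,u) ≥ α||u||_{H^1}² reads (1−α)∫(u')² ≥ (α−c)∫u². Any admissible α is ≤ 1 (rapidly oscillating u have ∫u²/∫(u')² → 0), and α = 1 would force 0 ≥ (1−c)∫u², impossible since c < 1; so 1−α > 0. By the sharp Poincaré inequality on H^1_0 of an interval of length L, ∫(u')² ≥ (π/L)²∫u² with equality for the first sine mode sin(π(x−x₀)/L) (x₀ the left endpoint), so the inequality holds for all u iff (1−α)(π/L)² ≥ α − c, i.e. α ≤ ((π/L)² + c)/((π/L)² + 1) = (1 + c(L/π)²)/(1 + (L/π)²). (Direct route, valid since c ≤ 0: Poincaré gives c∫u² ≥ c(L/π)²∫(u')², so a(u,u) ≥ (1 + c(L/π)²)∫(u')², while ||u||_{H^1}² ≤ (1 + (L/π)²)∫(u')²; dividing yields the same α.) With (π/L)² = π^2/16 and c = -1/2, the largest admissible constant is α = ((π/L)² + c)/((π/L)² + 1).
Simplifying, α = (-8 + π^2)/(π^2 + 16).


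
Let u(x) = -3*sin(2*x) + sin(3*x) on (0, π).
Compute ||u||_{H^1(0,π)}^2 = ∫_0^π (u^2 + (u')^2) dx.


||u||_{H^1(0,π)}^2 = 55*π/2

u'(x) = -6*cos(2*x) + 3*cos(3*x).
Expand u² and (u')² and integrate term by term on (0, π), using: for integers n ≥ 1, ∫_0^π sin²(nx) dx = ∫_0^π cos²(nx) dx = π/2; for n ≠ n', ∫_0^π sin(nx)sin(n'x) dx = ∫_0^π cos(nx)cos(n'x) dx = 0; and by product-to-sum, ∫_0^π sin(nx)cos(n'x) dx = ½∫_0^π [sin((n+n')x) + sin((n−n')x)] dx, which is 0 when n+n' is even and 2n/(n²−n'²) when n+n' is odd (it need not vanish on (0, π)).
  u² squared terms: (-3)²·∫sin(2x)² dx = 9·π/2 = 9*π/2;  (1)²·∫sin(3x)² dx = 1·π/2 = π/2.
  u² cross terms: 2·(-3)·(1)·∫sin(2x)·sin(3x) dx = -6·(0) = 0.
  So ∫_0^π u² dx = 9*π/2 + π/2 + 0 = 5*π.
  (u')² squared terms: (-6)²·∫cos(2x)² dx = 36·π/2 = 18*π;  (3)²·∫cos(3x)² dx = 9·π/2 = 9*π/2.
  (u')² cross terms: 2·(-6)·(3)·∫cos(2x)·cos(3x) dx = -36·(0) = 0.
  So ∫_0^π (u')² dx = 18*π + 9*π/2 + 0 = 45*π/2.
||u||_{H^1}^2 = (5*π) + (45*π/2) = 55*π/2.


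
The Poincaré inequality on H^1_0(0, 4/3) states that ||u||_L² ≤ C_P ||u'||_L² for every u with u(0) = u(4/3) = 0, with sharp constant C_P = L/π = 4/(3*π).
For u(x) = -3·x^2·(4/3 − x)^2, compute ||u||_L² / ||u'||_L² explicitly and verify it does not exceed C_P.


||u||_L² / ||u'||_L² = 2*sqrt(3)/9 < C_P = 4/(3*π).

u(x) = -3·x^2·(4/3 − x)^2, so u'(x) = 4*x*(-9*x^2 + 18*x - 8)/3.
u(x) = -3·x^2·(4/3 − x)^2 vanishes at x = 0 and x = 4/3, so u ∈ H^1_0(0, 4/3). Differentiate via the product rule and integrate the resulting polynomials term by term.
  ∫_0^4/3 u² dx = ∫_0^4/3 (9*x^8 - 48*x^7 + 96*x^6 - 256*x^5/3 + 256*x^4/9) dx. Term by term:
    ∫_0^4/3 9*x^8 dx = 262144/19683;  ∫_0^4/3 -48*x^7 dx = -131072/2187;  ∫_0^4/3 96*x^6 dx = 524288/5103;
    ∫_0^4/3 -256*x^5/3 dx = -524288/6561;  ∫_0^4/3 256*x^4/9 dx = 262144/10935.
  Sum: 262144/19683 − 131072/2187 + 524288/5103 − 524288/6561 + 262144/10935 = 131072/688905.
  ∫_0^4/3 (u')² dx = ∫_0^4/3 (144*x^6 - 576*x^5 + 832*x^4 - 512*x^3 + 1024*x^2/9) dx. Term by term:
    ∫_0^4/3 144*x^6 dx = 262144/1701;  ∫_0^4/3 -576*x^5 dx = -131072/243;  ∫_0^4/3 832*x^4 dx = 851968/1215;
    ∫_0^4/3 -512*x^3 dx = -32768/81;  ∫_0^4/3 1024*x^2/9 dx = 65536/729.
  Sum: 262144/1701 − 131072/243 + 851968/1215 − 32768/81 + 65536/729 = 32768/25515.
∫_0^4/3 u² dx = 131072/688905, so ||u||_L² = 256*sqrt(210)/8505.
∫_0^4/3 (u')² dx = 32768/25515, so ||u'||_L² = 128*sqrt(70)/945.
Ratio ||u||_L² / ||u'||_L² = 2*sqrt(3)/9.
Sharp Poincaré constant on H^1_0(0, 4/3) is C_P = L/π = 4/(3*π), achieved by sin(3*π/4·x).
A polynomial bump cannot attain the sharp Poincaré constant (only the first sine eigenfunction does), so the ratio is strictly less than C_P, consistent with ||u||_L² ≤ C_P ||u'||_L².


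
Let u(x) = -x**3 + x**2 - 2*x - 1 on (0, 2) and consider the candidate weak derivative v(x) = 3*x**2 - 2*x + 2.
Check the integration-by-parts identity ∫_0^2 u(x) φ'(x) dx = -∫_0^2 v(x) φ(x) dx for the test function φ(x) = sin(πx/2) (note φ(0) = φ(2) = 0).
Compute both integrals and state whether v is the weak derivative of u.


LHS = -96/π^3 + 24/π, RHS = -24/π + 96/π^3. No, v is not the weak derivative of u.

u(x) = -x**3 + x**2 - 2*x - 1, classical derivative u'(x) = -3*x**2 + 2*x - 2.
φ(x) = sin(πx/2), so φ'(x) = π*cos(π*x/2)/2.
Note φ(0) = φ(2) = 0, so the boundary term u·φ vanishes.
LHS = ∫_0^2 u(x) φ'(x) dx = ∫_0^2 (-π*x^3*cos(π*x/2)/2 + π*x^2*cos(π*x/2)/2 - π*x*cos(π*x/2) - π*cos(π*x/2)/2) dx. Term by term:
  ∫_0^2 -π*cos(π*x/2)/2 dx = 0;  ∫_0^2 π*x^2*cos(π*x/2)/2 dx = -8/π;  ∫_0^2 -π*x*cos(π*x/2) dx = 8/π;
  ∫_0^2 -π*x^3*cos(π*x/2)/2 dx = -96/π^3 + 24/π.
Sum: 0 − 8/π + 8/π + -96/π^3 + 24/π = -96/π^3 + 24/π.
So LHS = -96/π^3 + 24/π.
∫_0^2 v(x) φ(x) dx = ∫_0^2 (3*x^2*sin(π*x/2) - 2*x*sin(π*x/2) + 2*sin(π*x/2)) dx. Term by term:
  ∫_0^2 2*sin(π*x/2) dx = 8/π;  ∫_0^2 -2*x*sin(π*x/2) dx = -8/π;  ∫_0^2 3*x^2*sin(π*x/2) dx = -96/π^3 + 24/π.
Sum: 8/π − 8/π + -96/π^3 + 24/π = -96/π^3 + 24/π.
So RHS = -∫_0^2 v(x) φ(x) dx = -24/π + 96/π^3.
LHS − RHS = -192/π^3 + 48/π ≠ 0, so the identity fails.
(For a valid weak derivative the identity must hold for EVERY test function, in particular this one. The failure shows v is NOT the weak derivative of u.)
Correct weak derivative would be u'(x) = -3*x**2 + 2*x - 2.


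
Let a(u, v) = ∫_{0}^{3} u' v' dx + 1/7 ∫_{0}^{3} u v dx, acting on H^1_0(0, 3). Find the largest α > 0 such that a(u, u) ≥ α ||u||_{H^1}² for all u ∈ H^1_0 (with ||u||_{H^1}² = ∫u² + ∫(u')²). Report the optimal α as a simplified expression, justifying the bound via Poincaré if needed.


α = (9/7 + π^2)/(9 + π^2)

Coercivity of a(·,·) on H^1_0(0, 3) means a(u, u) ≥ α ||u||_{H^1}² for every u ∈ H^1_0.
The interval has length L = 3, and Poincaré/coercivity depend only on L. Here a(u, u) = ∫(u')² + (1/7)·∫u².
Here 0 < c = 1/7 < 1. The condition a(u,u) ≥ α||u||_{H^1}² reads (1−α)∫(u')² ≥ (α−c)∫u². Any admissible α is ≤ 1 (rapidly oscillating u have ∫u²/∫(u')² → 0), and α = 1 would force 0 ≥ (1−c)∫u², impossible since c < 1; so 1−α > 0. By the sharp Poincaré inequality on H^1_0 of an interval of length L, ∫(u')² ≥ (π/L)²∫u² with equality for the first sine mode sin(π(x−x₀)/L) (x₀ the left endpoint), so the inequality holds for all u iff (1−α)(π/L)² ≥ α − c, i.e. α ≤ ((π/L)² + c)/((π/L)² + 1) = (1 + c(L/π)²)/(1 + (L/π)²). With (π/L)² = π^2/9 and c = 1/7, the largest admissible constant is α = ((π/L)² + c)/((π/L)² + 1).
Simplifying, α = (9/7 + π^2)/(9 + π^2).


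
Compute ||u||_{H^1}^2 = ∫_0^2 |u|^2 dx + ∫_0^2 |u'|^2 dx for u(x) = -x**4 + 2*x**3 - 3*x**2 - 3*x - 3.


||u||_{H^1}^2 = 136432/315

The H^1 norm (squared) on an interval (0, L) is
  ||u||_{H^1}^2 = ∫_0^L u(x)^2 dx + ∫_0^L u'(x)^2 dx.
Compute u'(x) = -4*x**3 + 6*x**2 - 6*x - 3.
Then u(x)^2 = x**8 - 4*x**7 + 10*x**6 - 6*x**5 + 3*x**4 + 6*x**3 + 27*x**2 + 18*x + 9 and u'(x)^2 = 16*x**6 - 48*x**5 + 84*x**4 - 48*x**3 + 36*x + 9.
Integrate each monomial from 0 to 2 using ∫_0^2 c·x^n dx = c·2^(n+1)/(n+1):
  ∫_0^2 u(x)^2 dx = ∫_0^2 (x^8 - 4*x^7 + 10*x^6 - 6*x^5 + 3*x^4 + 6*x^3 + 27*x^2 + 18*x + 9) dx. Term by term:
    ∫_0^2 x^8 dx = 512/9;  ∫_0^2 -4*x^7 dx = -128;  ∫_0^2 10*x^6 dx = 1280/7;
    ∫_0^2 -6*x^5 dx = -64;  ∫_0^2 3*x^4 dx = 96/5;  ∫_0^2 6*x^3 dx = 24;
    ∫_0^2 27*x^2 dx = 72;  ∫_0^2 18*x dx = 36;  ∫_0^2 9 dx = 18.
  Sum: 512/9 − 128 + 1280/7 − 64 + 96/5 + 24 + 72 + 36 + 18 = 68338/315.
  ∫_0^2 u'(x)^2 dx = ∫_0^2 (16*x^6 - 48*x^5 + 84*x^4 - 48*x^3 + 36*x + 9) dx. Term by term:
    ∫_0^2 16*x^6 dx = 2048/7;  ∫_0^2 -48*x^5 dx = -512;  ∫_0^2 84*x^4 dx = 2688/5;
    ∫_0^2 -48*x^3 dx = -192;  ∫_0^2 36*x dx = 72;  ∫_0^2 9 dx = 18.
  Sum: 2048/7 − 512 + 2688/5 − 192 + 72 + 18 = 7566/35.
Adding: ||u||_{H^1}^2 = 68338/315 + 7566/35 = 136432/315.


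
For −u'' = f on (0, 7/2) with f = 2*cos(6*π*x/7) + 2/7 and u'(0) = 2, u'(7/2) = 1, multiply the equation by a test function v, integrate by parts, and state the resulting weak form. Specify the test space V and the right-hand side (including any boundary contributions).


V = H^1(0, 7/2) (v unrestricted at boundary; u is determined up to an additive constant); weak form: ∫_0^7/2 u'v' dx = ∫_0^7/2 (2*cos(6*π*x/7) + 2/7) v dx + v(7/2) − 2·v(0) for all v ∈ V.

Multiply both sides by a test function v and integrate from 0 to 7/2:
  ∫_0^7/2 −u''(x) v(x) dx = ∫_0^7/2 f(x) v(x) dx.
Integrate the LHS by parts once:
  ∫_0^7/2 −u'' v dx = −[u'(x) v(x)]_0^7/2 + ∫_0^7/2 u'(x) v'(x) dx.
Thus ∫_0^7/2 u'(x) v'(x) dx = ∫_0^7/2 f(x) v(x) dx + [u'(x) v(x)]_0^7/2.
Choose V so that boundary terms are either known or forced to vanish.
u has inhomogeneous Neumann u'(0) = 2, u'(7/2) = 1. [u' v]_0^7/2 = (1)·v(7/2) − (2)·v(0) = v(7/2) − 2·v(0). Take V = H^1(0, 7/2); boundary term becomes part of RHS.
Weak formulation: find u (satisfying any essential BC) such that ∫_0^7/2 u'(x) v'(x) dx = ∫_0^7/2 f v dx + v(7/2) − 2·v(0) for all v ∈ V (Neumann data are natural BCs: they enter the RHS as boundary terms).
Substituting f(x) = 2*cos(6*π*x/7) + 2/7, the right-hand side is ∫_0^7/2 (2*cos(6*π*x/7) + 2/7) v dx + v(7/2) − 2·v(0).
Compatibility check (pure Neumann): taking v ≡ 1 ∈ V gives 0 = ∫_0^7/2 f dx + (1) − (2), i.e. ∫_0^7/2 f dx must equal u'(0) − u'(7/2) = 1. Indeed ∫_0^7/2 (2*cos(6*π*x/7) + 2/7) dx = 1, so the data are compatible. The solution is then unique only up to an additive constant (fix it e.g. by requiring ∫_0^7/2 u dx = 0).


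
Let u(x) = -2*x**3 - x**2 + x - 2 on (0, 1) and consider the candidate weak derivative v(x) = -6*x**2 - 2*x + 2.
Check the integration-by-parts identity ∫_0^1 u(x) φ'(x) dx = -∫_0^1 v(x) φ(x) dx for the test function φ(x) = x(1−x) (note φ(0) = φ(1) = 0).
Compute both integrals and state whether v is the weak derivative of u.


LHS = 3/10, RHS = 2/15. No, v is not the weak derivative of u.

u(x) = -2*x**3 - x**2 + x - 2, classical derivative u'(x) = -6*x**2 - 2*x + 1.
φ(x) = x(1−x), so φ'(x) = 1 - 2*x.
Note φ(0) = φ(1) = 0, so the boundary term u·φ vanishes.
LHS = ∫_0^1 u(x) φ'(x) dx = ∫_0^1 (4*x^4 - 3*x^2 + 5*x - 2) dx. Term by term:
  ∫_0^1 4*x^4 dx = 4/5;  ∫_0^1 -3*x^2 dx = -1;  ∫_0^1 5*x dx = 5/2;
  ∫_0^1 -2 dx = -2.
Sum: 4/5 − 1 + 5/2 − 2 = 3/10.
So LHS = 3/10.
∫_0^1 v(x) φ(x) dx = ∫_0^1 (6*x^4 - 4*x^3 - 4*x^2 + 2*x) dx. Term by term:
  ∫_0^1 6*x^4 dx = 6/5;  ∫_0^1 -4*x^3 dx = -1;  ∫_0^1 -4*x^2 dx = -4/3;
  ∫_0^1 2*x dx = 1.
Sum: 6/5 − 1 − 4/3 + 1 = -2/15.
So RHS = -∫_0^1 v(x) φ(x) dx = 2/15.
LHS − RHS = 1/6 ≠ 0, so the identity fails.
(For a valid weak derivative the identity must hold for EVERY test function, in particular this one. The failure shows v is NOT the weak derivative of u.)
Correct weak derivative would be u'(x) = -6*x**2 - 2*x + 1.


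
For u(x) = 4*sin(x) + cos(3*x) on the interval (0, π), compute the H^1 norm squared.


||u||_{H^1(0,π)}^2 = 21*π

u'(x) = -3*sin(3*x) + 4*cos(x).
Expand u² and (u')² and integrate term by term on (0, π), using: for integers n ≥ 1, ∫_0^π sin²(nx) dx = ∫_0^π cos²(nx) dx = π/2; for n ≠ n', ∫_0^π sin(nx)sin(n'x) dx = ∫_0^π cos(nx)cos(n'x) dx = 0; and by product-to-sum, ∫_0^π sin(nx)cos(n'x) dx = ½∫_0^π [sin((n+n')x) + sin((n−n')x)] dx, which is 0 when n+n' is even and 2n/(n²−n'²) when n+n' is odd (it need not vanish on (0, π)).
  u² squared terms: (4)²·∫sin(x)² dx = 16·π/2 = 8*π;  (1)²·∫cos(3x)² dx = 1·π/2 = π/2.
  u² cross terms: 2·(4)·(1)·∫sin(x)·cos(3x) dx = 8·(0) = 0.
  So ∫_0^π u² dx = 8*π + π/2 + 0 = 17*π/2.
  (u')² squared terms: (-3)²·∫sin(3x)² dx = 9·π/2 = 9*π/2;  (4)²·∫cos(x)² dx = 16·π/2 = 8*π.
  (u')² cross terms: 2·(-3)·(4)·∫sin(3x)·cos(x) dx = -24·(0) = 0.
  So ∫_0^π (u')² dx = 9*π/2 + 8*π + 0 = 25*π/2.
||u||_{H^1}^2 = (17*π/2) + (25*π/2) = 21*π.


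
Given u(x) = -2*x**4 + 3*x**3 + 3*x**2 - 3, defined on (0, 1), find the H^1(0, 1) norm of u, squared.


||u||_{H^1}^2 = 7988/315

The H^1 norm (squared) on an interval (0, L) is
  ||u||_{H^1}^2 = ∫_0^L u(x)^2 dx + ∫_0^L u'(x)^2 dx.
Compute u'(x) = -8*x**3 + 9*x**2 + 6*x.
Then u(x)^2 = 4*x**8 - 12*x**7 - 3*x**6 + 18*x**5 + 21*x**4 - 18*x**3 - 18*x**2 + 9 and u'(x)^2 = 64*x**6 - 144*x**5 - 15*x**4 + 108*x**3 + 36*x**2.
Integrate each monomial from 0 to 1 using ∫_0^1 c·x^n dx = c·1^(n+1)/(n+1):
  ∫_0^1 u(x)^2 dx = ∫_0^1 (4*x^8 - 12*x^7 - 3*x^6 + 18*x^5 + 21*x^4 - 18*x^3 - 18*x^2 + 9) dx. Term by term:
    ∫_0^1 4*x^8 dx = 4/9;  ∫_0^1 -12*x^7 dx = -3/2;  ∫_0^1 -3*x^6 dx = -3/7;
    ∫_0^1 18*x^5 dx = 3;  ∫_0^1 21*x^4 dx = 21/5;  ∫_0^1 -18*x^3 dx = -9/2;
    ∫_0^1 -18*x^2 dx = -6;  ∫_0^1 9 dx = 9.
  Sum: 4/9 − 3/2 − 3/7 + 3 + 21/5 − 9/2 − 6 + 9 = 1328/315.
  ∫_0^1 u'(x)^2 dx = ∫_0^1 (64*x^6 - 144*x^5 - 15*x^4 + 108*x^3 + 36*x^2) dx. Term by term:
    ∫_0^1 64*x^6 dx = 64/7;  ∫_0^1 -144*x^5 dx = -24;  ∫_0^1 -15*x^4 dx = -3;
    ∫_0^1 108*x^3 dx = 27;  ∫_0^1 36*x^2 dx = 12.
  Sum: 64/7 − 24 − 3 + 27 + 12 = 148/7.
Adding: ||u||_{H^1}^2 = 1328/315 + 148/7 = 7988/315.


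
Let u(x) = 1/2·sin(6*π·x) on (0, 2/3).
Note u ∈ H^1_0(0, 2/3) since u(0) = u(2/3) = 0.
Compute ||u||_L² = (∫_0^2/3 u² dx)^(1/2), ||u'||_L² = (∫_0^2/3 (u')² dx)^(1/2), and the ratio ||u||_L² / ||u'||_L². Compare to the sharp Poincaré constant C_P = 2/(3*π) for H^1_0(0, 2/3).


||u||_L² / ||u'||_L² = 1/(6*π) < C_P = 2/(3*π).

u(x) = 1/2·sin(6*π·x), so u'(x) = 3*π*cos(6*π*x).
Writing u(x) = A·sin(kπx/L) with A = 1/2 and k = 4, use ∫_0^L sin²(kπx/L) dx = L/2 and ∫_0^L cos²(kπx/L) dx = L/2.
u² = 1/4·sin²(6*π·x) and (u')² = 9*π^2·cos²(6*π·x), and each of sin², cos² integrates to L/2 = 1/3 over (0, 2/3).
∫_0^2/3 u² dx = 1/12, so ||u||_L² = sqrt(3)/6.
∫_0^2/3 (u')² dx = 3*π^2, so ||u'||_L² = sqrt(3)*π.
Ratio ||u||_L² / ||u'||_L² = 1/(6*π).
Sharp Poincaré constant on H^1_0(0, 2/3) is C_P = L/π = 2/(3*π), achieved by sin(3*π/2·x).
This is the k = 4 harmonic; the ratio L/(kπ) is strictly less than C_P = L/π, consistent with the sharp inequality ||u||_L² ≤ C_P ||u'||_L².


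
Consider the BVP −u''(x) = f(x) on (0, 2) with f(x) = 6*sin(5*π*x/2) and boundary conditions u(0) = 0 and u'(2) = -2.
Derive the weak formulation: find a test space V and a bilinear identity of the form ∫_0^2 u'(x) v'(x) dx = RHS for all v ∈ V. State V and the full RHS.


V = {v ∈ H^1(0, 2) : v(0) = 0} (test functions vanish at x = 0 where u is specified); weak form: ∫_0^2 u'v' dx = ∫_0^2 (6*sin(5*π*x/2)) v dx − 2·v(2) for all v ∈ V.

Multiply both sides by a test function v and integrate from 0 to 2:
  ∫_0^2 −u''(x) v(x) dx = ∫_0^2 f(x) v(x) dx.
Integrate the LHS by parts once:
  ∫_0^2 −u'' v dx = −[u'(x) v(x)]_0^2 + ∫_0^2 u'(x) v'(x) dx.
Thus ∫_0^2 u'(x) v'(x) dx = ∫_0^2 f(x) v(x) dx + [u'(x) v(x)]_0^2.
Choose V so that boundary terms are either known or forced to vanish.
Mixed BC: u(0) = 0 (Dirichlet) and u'(2) = -2 (Neumann). Define V = {v ∈ H^1(0, 2) : v(0) = 0}. Then [u' v]_0^2 = u'(2)·v(2) − u'(0)·0 = − 2·v(2).
Weak formulation: find u (satisfying any essential BC) such that ∫_0^2 u'(x) v'(x) dx = ∫_0^2 f v dx − 2·v(2) for all v ∈ V (Dirichlet at 0 absorbed into V; Neumann datum at x = 2 contributes the boundary term).
Substituting f(x) = 6*sin(5*π*x/2), the right-hand side is ∫_0^2 (6*sin(5*π*x/2)) v dx − 2·v(2).


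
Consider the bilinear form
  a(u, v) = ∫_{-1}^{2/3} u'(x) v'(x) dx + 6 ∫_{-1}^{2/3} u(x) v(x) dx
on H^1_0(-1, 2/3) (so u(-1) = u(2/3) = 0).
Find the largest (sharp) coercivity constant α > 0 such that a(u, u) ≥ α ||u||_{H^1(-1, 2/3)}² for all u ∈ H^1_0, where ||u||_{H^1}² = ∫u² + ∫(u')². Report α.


α = 1

Coercivity of a(·,·) on H^1_0(-1, 2/3) means a(u, u) ≥ α ||u||_{H^1}² for every u ∈ H^1_0.
The interval has length L = 5/3, and Poincaré/coercivity depend only on L. Here a(u, u) = ∫(u')² + (6)·∫u².
Here c = 6 ≥ 1, so a(u,u) = ∫(u')² + c∫u² ≥ ∫(u')² + ∫u² = ||u||_{H^1}², i.e. α = 1 works. No larger α is possible: a(u,u) ≥ α||u||_{H^1}² means (1−α)∫(u')² ≥ (α−c)∫u², and for the modes u_n = sin(nπ(x−x₀)/L) (x₀ the left endpoint) one has ∫u_n²/∫(u_n')² = (L/(nπ))² → 0, so a(u_n,u_n)/||u_n||_{H^1}² → 1. Hence the optimal constant is α = 1.
Therefore α = 1.


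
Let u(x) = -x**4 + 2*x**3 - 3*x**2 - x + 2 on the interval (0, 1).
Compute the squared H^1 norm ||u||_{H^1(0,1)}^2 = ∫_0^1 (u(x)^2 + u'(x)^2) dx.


||u||_{H^1}^2 = 724/63

The H^1 norm (squared) on an interval (0, L) is
  ||u||_{H^1}^2 = ∫_0^L u(x)^2 dx + ∫_0^L u'(x)^2 dx.
Compute u'(x) = -4*x**3 + 6*x**2 - 6*x - 1.
Then u(x)^2 = x**8 - 4*x**7 + 10*x**6 - 10*x**5 + x**4 + 14*x**3 - 11*x**2 - 4*x + 4 and u'(x)^2 = 16*x**6 - 48*x**5 + 84*x**4 - 64*x**3 + 24*x**2 + 12*x + 1.
Integrate each monomial from 0 to 1 using ∫_0^1 c·x^n dx = c·1^(n+1)/(n+1):
  ∫_0^1 u(x)^2 dx = ∫_0^1 (x^8 - 4*x^7 + 10*x^6 - 10*x^5 + x^4 + 14*x^3 - 11*x^2 - 4*x + 4) dx. Term by term:
    ∫_0^1 x^8 dx = 1/9;  ∫_0^1 -4*x^7 dx = -1/2;  ∫_0^1 10*x^6 dx = 10/7;
    ∫_0^1 -10*x^5 dx = -5/3;  ∫_0^1 x^4 dx = 1/5;  ∫_0^1 14*x^3 dx = 7/2;
    ∫_0^1 -11*x^2 dx = -11/3;  ∫_0^1 -4*x dx = -2;  ∫_0^1 4 dx = 4.
  Sum: 1/9 − 1/2 + 10/7 − 5/3 + 1/5 + 7/2 − 11/3 − 2 + 4 = 443/315.
  ∫_0^1 u'(x)^2 dx = ∫_0^1 (16*x^6 - 48*x^5 + 84*x^4 - 64*x^3 + 24*x^2 + 12*x + 1) dx. Term by term:
    ∫_0^1 16*x^6 dx = 16/7;  ∫_0^1 -48*x^5 dx = -8;  ∫_0^1 84*x^4 dx = 84/5;
    ∫_0^1 -64*x^3 dx = -16;  ∫_0^1 24*x^2 dx = 8;  ∫_0^1 12*x dx = 6;
    ∫_0^1 1 dx = 1.
  Sum: 16/7 − 8 + 84/5 − 16 + 8 + 6 + 1 = 353/35.
Adding: ||u||_{H^1}^2 = 443/315 + 353/35 = 724/63.


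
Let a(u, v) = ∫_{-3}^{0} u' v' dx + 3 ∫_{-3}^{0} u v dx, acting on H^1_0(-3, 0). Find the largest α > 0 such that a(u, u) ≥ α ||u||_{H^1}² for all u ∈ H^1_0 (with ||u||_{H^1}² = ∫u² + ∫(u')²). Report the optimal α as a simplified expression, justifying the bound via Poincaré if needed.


α = 1

Coercivity of a(·,·) on H^1_0(-3, 0) means a(u, u) ≥ α ||u||_{H^1}² for every u ∈ H^1_0.
The interval has length L = 3, and Poincaré/coercivity depend only on L. Here a(u, u) = ∫(u')² + (3)·∫u².
Here c = 3 ≥ 1, so a(u,u) = ∫(u')² + c∫u² ≥ ∫(u')² + ∫u² = ||u||_{H^1}², i.e. α = 1 works. No larger α is possible: a(u,u) ≥ α||u||_{H^1}² means (1−α)∫(u')² ≥ (α−c)∫u², and for the modes u_n = sin(nπ(x−x₀)/L) (x₀ the left endpoint) one has ∫u_n²/∫(u_n')² = (L/(nπ))² → 0, so a(u_n,u_n)/||u_n||_{H^1}² → 1. Hence the optimal constant is α = 1.
Therefore α = 1.


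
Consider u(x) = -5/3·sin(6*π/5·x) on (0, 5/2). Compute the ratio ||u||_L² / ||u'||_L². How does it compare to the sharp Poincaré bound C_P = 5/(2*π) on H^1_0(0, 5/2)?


||u||_L² / ||u'||_L² = 5/(6*π) < C_P = 5/(2*π).

u(x) = -5/3·sin(6*π/5·x), so u'(x) = -2*π*cos(6*π*x/5).
Writing u(x) = A·sin(kπx/L) with A = -5/3 and k = 3, use ∫_0^L sin²(kπx/L) dx = L/2 and ∫_0^L cos²(kπx/L) dx = L/2.
u² = 25/9·sin²(6*π/5·x) and (u')² = 4*π^2·cos²(6*π/5·x), and each of sin², cos² integrates to L/2 = 5/4 over (0, 5/2).
∫_0^5/2 u² dx = 125/36, so ||u||_L² = 5*sqrt(5)/6.
∫_0^5/2 (u')² dx = 5*π^2, so ||u'||_L² = sqrt(5)*π.
Ratio ||u||_L² / ||u'||_L² = 5/(6*π).
Sharp Poincaré constant on H^1_0(0, 5/2) is C_P = L/π = 5/(2*π), achieved by sin(2*π/5·x).
This is the k = 3 harmonic; the ratio L/(kπ) is strictly less than C_P = L/π, consistent with the sharp inequality ||u||_L² ≤ C_P ||u'||_L².


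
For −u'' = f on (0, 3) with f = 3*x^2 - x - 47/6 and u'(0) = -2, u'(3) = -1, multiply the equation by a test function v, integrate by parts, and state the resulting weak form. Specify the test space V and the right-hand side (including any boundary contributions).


V = H^1(0, 3) (v unrestricted at boundary; u is determined up to an additive constant); weak form: ∫_0^3 u'v' dx = ∫_0^3 (3*x^2 - x - 47/6) v dx − v(3) + 2·v(0) for all v ∈ V.

Multiply both sides by a test function v and integrate from 0 to 3:
  ∫_0^3 −u''(x) v(x) dx = ∫_0^3 f(x) v(x) dx.
Integrate the LHS by parts once:
  ∫_0^3 −u'' v dx = −[u'(x) v(x)]_0^3 + ∫_0^3 u'(x) v'(x) dx.
Thus ∫_0^3 u'(x) v'(x) dx = ∫_0^3 f(x) v(x) dx + [u'(x) v(x)]_0^3.
Choose V so that boundary terms are either known or forced to vanish.
u has inhomogeneous Neumann u'(0) = -2, u'(3) = -1. [u' v]_0^3 = (-1)·v(3) − (-2)·v(0) = − v(3) + 2·v(0). Take V = H^1(0, 3); boundary term becomes part of RHS.
Weak formulation: find u (satisfying any essential BC) such that ∫_0^3 u'(x) v'(x) dx = ∫_0^3 f v dx − v(3) + 2·v(0) for all v ∈ V (Neumann data are natural BCs: they enter the RHS as boundary terms).
Substituting f(x) = 3*x^2 - x - 47/6, the right-hand side is ∫_0^3 (3*x^2 - x - 47/6) v dx − v(3) + 2·v(0).
Compatibility check (pure Neumann): taking v ≡ 1 ∈ V gives 0 = ∫_0^3 f dx + (-1) − (-2), i.e. ∫_0^3 f dx must equal u'(0) − u'(3) = -1. Indeed ∫_0^3 (3*x^2 - x - 47/6) dx = -1, so the data are compatible. The solution is then unique only up to an additive constant (fix it e.g. by requiring ∫_0^3 u dx = 0).


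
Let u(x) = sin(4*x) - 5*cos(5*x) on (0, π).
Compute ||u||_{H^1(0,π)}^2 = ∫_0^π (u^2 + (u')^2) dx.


||u||_{H^1(0,π)}^2 = 2080/9 + 667*π/2

u'(x) = 25*sin(5*x) + 4*cos(4*x).
Expand u² and (u')² and integrate term by term on (0, π), using: for integers n ≥ 1, ∫_0^π sin²(nx) dx = ∫_0^π cos²(nx) dx = π/2; for n ≠ n', ∫_0^π sin(nx)sin(n'x) dx = ∫_0^π cos(nx)cos(n'x) dx = 0; and by product-to-sum, ∫_0^π sin(nx)cos(n'x) dx = ½∫_0^π [sin((n+n')x) + sin((n−n')x)] dx, which is 0 when n+n' is even and 2n/(n²−n'²) when n+n' is odd (it need not vanish on (0, π)).
  u² squared terms: (-5)²·∫cos(5x)² dx = 25·π/2 = 25*π/2;  (1)²·∫sin(4x)² dx = 1·π/2 = π/2.
  u² cross terms: 2·(-5)·(1)·∫cos(5x)·sin(4x) dx = -10·(-8/9) = 80/9.
  So ∫_0^π u² dx = 25*π/2 + π/2 + 80/9 = 80/9 + 13*π.
  (u')² squared terms: (4)²·∫cos(4x)² dx = 16·π/2 = 8*π;  (25)²·∫sin(5x)² dx = 625·π/2 = 625*π/2.
  (u')² cross terms: 2·(4)·(25)·∫cos(4x)·sin(5x) dx = 200·(10/9) = 2000/9.
  So ∫_0^π (u')² dx = 8*π + 625*π/2 + 2000/9 = 2000/9 + 641*π/2.
||u||_{H^1}^2 = (80/9 + 13*π) + (2000/9 + 641*π/2) = 2080/9 + 667*π/2.


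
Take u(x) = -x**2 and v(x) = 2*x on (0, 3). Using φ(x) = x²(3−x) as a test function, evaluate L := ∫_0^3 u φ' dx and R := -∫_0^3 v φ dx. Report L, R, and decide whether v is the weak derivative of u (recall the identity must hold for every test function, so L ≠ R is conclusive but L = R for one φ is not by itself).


LHS = 243/10, RHS = -243/10. No, v is not the weak derivative of u.

u(x) = -x**2, classical derivative u'(x) = -2*x.
φ(x) = x²(3−x), so φ'(x) = 3*x*(2 - x).
Note φ(0) = φ(3) = 0, so the boundary term u·φ vanishes.
LHS = ∫_0^3 u(x) φ'(x) dx = ∫_0^3 (3*x^4 - 6*x^3) dx. Term by term:
  ∫_0^3 3*x^4 dx = 729/5;  ∫_0^3 -6*x^3 dx = -243/2.
Sum: 729/5 − 243/2 = 243/10.
So LHS = 243/10.
∫_0^3 v(x) φ(x) dx = ∫_0^3 (-2*x^4 + 6*x^3) dx. Term by term:
  ∫_0^3 -2*x^4 dx = -486/5;  ∫_0^3 6*x^3 dx = 243/2.
Sum: -486/5 + 243/2 = 243/10.
So RHS = -∫_0^3 v(x) φ(x) dx = -243/10.
LHS − RHS = 243/5 ≠ 0, so the identity fails.
(For a valid weak derivative the identity must hold for EVERY test function, in particular this one. The failure shows v is NOT the weak derivative of u.)
Correct weak derivative would be u'(x) = -2*x.


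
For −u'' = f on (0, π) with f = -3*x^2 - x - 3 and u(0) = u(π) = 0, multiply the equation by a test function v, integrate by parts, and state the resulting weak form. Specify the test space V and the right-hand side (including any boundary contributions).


V = H^1_0(0, π) (so v(0) = v(π) = 0); weak form: ∫_0^π u'v' dx = ∫_0^π (-3*x^2 - x - 3) v dx for all v ∈ V.

Multiply both sides by a test function v and integrate from 0 to π:
  ∫_0^π −u''(x) v(x) dx = ∫_0^π f(x) v(x) dx.
Integrate the LHS by parts once:
  ∫_0^π −u'' v dx = −[u'(x) v(x)]_0^π + ∫_0^π u'(x) v'(x) dx.
Thus ∫_0^π u'(x) v'(x) dx = ∫_0^π f(x) v(x) dx + [u'(x) v(x)]_0^π.
Choose V so that boundary terms are either known or forced to vanish.
u is Dirichlet: u(0) = u(π) = 0. Let V = H^1_0(0, π); then v(0) = v(π) = 0, and [u' v]_0^π = 0.
Weak formulation: find u (satisfying any essential BC) such that ∫_0^π u'(x) v'(x) dx = ∫_0^π f v dx for all v ∈ V.
Substituting f(x) = -3*x^2 - x - 3, the right-hand side is ∫_0^π (-3*x^2 - x - 3) v dx.


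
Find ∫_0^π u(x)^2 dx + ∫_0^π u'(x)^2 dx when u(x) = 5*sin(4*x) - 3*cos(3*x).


||u||_{H^1(0,π)}^2 = -2400/7 + 515*π/2

u'(x) = 9*sin(3*x) + 20*cos(4*x).
Expand u² and (u')² and integrate term by term on (0, π), using: for integers n ≥ 1, ∫_0^π sin²(nx) dx = ∫_0^π cos²(nx) dx = π/2; for n ≠ n', ∫_0^π sin(nx)sin(n'x) dx = ∫_0^π cos(nx)cos(n'x) dx = 0; and by product-to-sum, ∫_0^π sin(nx)cos(n'x) dx = ½∫_0^π [sin((n+n')x) + sin((n−n')x)] dx, which is 0 when n+n' is even and 2n/(n²−n'²) when n+n' is odd (it need not vanish on (0, π)).
  u² squared terms: (-3)²·∫cos(3x)² dx = 9·π/2 = 9*π/2;  (5)²·∫sin(4x)² dx = 25·π/2 = 25*π/2.
  u² cross terms: 2·(-3)·(5)·∫cos(3x)·sin(4x) dx = -30·(8/7) = -240/7.
  So ∫_0^π u² dx = 9*π/2 + 25*π/2 − 240/7 = -240/7 + 17*π.
  (u')² squared terms: (9)²·∫sin(3x)² dx = 81·π/2 = 81*π/2;  (20)²·∫cos(4x)² dx = 400·π/2 = 200*π.
  (u')² cross terms: 2·(9)·(20)·∫sin(3x)·cos(4x) dx = 360·(-6/7) = -2160/7.
  So ∫_0^π (u')² dx = 81*π/2 + 200*π − 2160/7 = -2160/7 + 481*π/2.
||u||_{H^1}^2 = (-240/7 + 17*π) + (-2160/7 + 481*π/2) = -2400/7 + 515*π/2.


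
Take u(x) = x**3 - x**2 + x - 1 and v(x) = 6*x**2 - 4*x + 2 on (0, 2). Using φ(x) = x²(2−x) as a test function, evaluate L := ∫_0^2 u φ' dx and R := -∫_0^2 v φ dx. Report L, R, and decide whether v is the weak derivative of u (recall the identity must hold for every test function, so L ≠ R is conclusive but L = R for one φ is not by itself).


LHS = -68/15, RHS = -136/15. No, v is not the weak derivative of u.

u(x) = x**3 - x**2 + x - 1, classical derivative u'(x) = 3*x**2 - 2*x + 1.
φ(x) = x²(2−x), so φ'(x) = x*(4 - 3*x).
Note φ(0) = φ(2) = 0, so the boundary term u·φ vanishes.
LHS = ∫_0^2 u(x) φ'(x) dx = ∫_0^2 (-3*x^5 + 7*x^4 - 7*x^3 + 7*x^2 - 4*x) dx. Term by term:
  ∫_0^2 -3*x^5 dx = -32;  ∫_0^2 7*x^4 dx = 224/5;  ∫_0^2 -7*x^3 dx = -28;
  ∫_0^2 7*x^2 dx = 56/3;  ∫_0^2 -4*x dx = -8.
Sum: -32 + 224/5 − 28 + 56/3 − 8 = -68/15.
So LHS = -68/15.
∫_0^2 v(x) φ(x) dx = ∫_0^2 (-6*x^5 + 16*x^4 - 10*x^3 + 4*x^2) dx. Term by term:
  ∫_0^2 -6*x^5 dx = -64;  ∫_0^2 16*x^4 dx = 512/5;  ∫_0^2 -10*x^3 dx = -40;
  ∫_0^2 4*x^2 dx = 32/3.
Sum: -64 + 512/5 − 40 + 32/3 = 136/15.
So RHS = -∫_0^2 v(x) φ(x) dx = -136/15.
LHS − RHS = 68/15 ≠ 0, so the identity fails.
(For a valid weak derivative the identity must hold for EVERY test function, in particular this one. The failure shows v is NOT the weak derivative of u.)
Correct weak derivative would be u'(x) = 3*x**2 - 2*x + 1.


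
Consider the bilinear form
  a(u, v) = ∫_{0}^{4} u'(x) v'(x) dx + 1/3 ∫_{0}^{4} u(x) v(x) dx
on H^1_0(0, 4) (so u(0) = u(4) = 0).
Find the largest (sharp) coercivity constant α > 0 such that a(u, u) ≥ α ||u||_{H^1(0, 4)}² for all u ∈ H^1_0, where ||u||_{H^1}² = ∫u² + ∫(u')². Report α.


α = (16/3 + π^2)/(π^2 + 16)

Coercivity of a(·,·) on H^1_0(0, 4) means a(u, u) ≥ α ||u||_{H^1}² for every u ∈ H^1_0.
The interval has length L = 4, and Poincaré/coercivity depend only on L. Here a(u, u) = ∫(u')² + (1/3)·∫u².
Here 0 < c = 1/3 < 1. The condition a(u,u) ≥ α||u||_{H^1}² reads (1−α)∫(u')² ≥ (α−c)∫u². Any admissible α is ≤ 1 (rapidly oscillating u have ∫u²/∫(u')² → 0), and α = 1 would force 0 ≥ (1−c)∫u², impossible since c < 1; so 1−α > 0. By the sharp Poincaré inequality on H^1_0 of an interval of length L, ∫(u')² ≥ (π/L)²∫u² with equality for the first sine mode sin(π(x−x₀)/L) (x₀ the left endpoint), so the inequality holds for all u iff (1−α)(π/L)² ≥ α − c, i.e. α ≤ ((π/L)² + c)/((π/L)² + 1) = (1 + c(L/π)²)/(1 + (L/π)²). With (π/L)² = π^2/16 and c = 1/3, the largest admissible constant is α = ((π/L)² + c)/((π/L)² + 1).
Simplifying, α = (16/3 + π^2)/(π^2 + 16).


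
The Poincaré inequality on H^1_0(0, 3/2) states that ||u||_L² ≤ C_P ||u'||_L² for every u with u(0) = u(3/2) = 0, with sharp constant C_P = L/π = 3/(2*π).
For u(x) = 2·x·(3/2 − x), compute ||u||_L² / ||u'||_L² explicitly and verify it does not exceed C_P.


||u||_L² / ||u'||_L² = 3*sqrt(10)/20 < C_P = 3/(2*π).

u(x) = 2·x·(3/2 − x), so u'(x) = 3 - 4*x.
u(x) = 2·x·(3/2 − x) vanishes at x = 0 and x = 3/2, so u ∈ H^1_0(0, 3/2). Differentiate via the product rule and integrate the resulting polynomials term by term.
  ∫_0^3/2 u² dx = ∫_0^3/2 (4*x^4 - 12*x^3 + 9*x^2) dx. Term by term:
    ∫_0^3/2 4*x^4 dx = 243/40;  ∫_0^3/2 -12*x^3 dx = -243/16;  ∫_0^3/2 9*x^2 dx = 81/8.
  Sum: 243/40 − 243/16 + 81/8 = 81/80.
  ∫_0^3/2 (u')² dx = ∫_0^3/2 (16*x^2 - 24*x + 9) dx. Term by term:
    ∫_0^3/2 16*x^2 dx = 18;  ∫_0^3/2 -24*x dx = -27;  ∫_0^3/2 9 dx = 27/2.
  Sum: 18 − 27 + 27/2 = 9/2.
∫_0^3/2 u² dx = 81/80, so ||u||_L² = 9*sqrt(5)/20.
∫_0^3/2 (u')² dx = 9/2, so ||u'||_L² = 3*sqrt(2)/2.
Ratio ||u||_L² / ||u'||_L² = 3*sqrt(10)/20.
Sharp Poincaré constant on H^1_0(0, 3/2) is C_P = L/π = 3/(2*π), achieved by sin(2*π/3·x).
A polynomial bump cannot attain the sharp Poincaré constant (only the first sine eigenfunction does), so the ratio is strictly less than C_P, consistent with ||u||_L² ≤ C_P ||u'||_L².


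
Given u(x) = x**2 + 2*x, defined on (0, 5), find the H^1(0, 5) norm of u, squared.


||u||_{H^1}^2 = 5110/3

The H^1 norm (squared) on an interval (0, L) is
  ||u||_{H^1}^2 = ∫_0^L u(x)^2 dx + ∫_0^L u'(x)^2 dx.
Compute u'(x) = 2*x + 2.
Then u(x)^2 = x**4 + 4*x**3 + 4*x**2 and u'(x)^2 = 4*x**2 + 8*x + 4.
Integrate each monomial from 0 to 5 using ∫_0^5 c·x^n dx = c·5^(n+1)/(n+1):
  ∫_0^5 u(x)^2 dx = ∫_0^5 (x^4 + 4*x^3 + 4*x^2) dx. Term by term:
    ∫_0^5 x^4 dx = 625;  ∫_0^5 4*x^3 dx = 625;  ∫_0^5 4*x^2 dx = 500/3.
  Sum: 625 + 625 + 500/3 = 4250/3.
  ∫_0^5 u'(x)^2 dx = ∫_0^5 (4*x^2 + 8*x + 4) dx. Term by term:
    ∫_0^5 4*x^2 dx = 500/3;  ∫_0^5 8*x dx = 100;  ∫_0^5 4 dx = 20.
  Sum: 500/3 + 100 + 20 = 860/3.
Adding: ||u||_{H^1}^2 = 4250/3 + 860/3 = 5110/3.
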